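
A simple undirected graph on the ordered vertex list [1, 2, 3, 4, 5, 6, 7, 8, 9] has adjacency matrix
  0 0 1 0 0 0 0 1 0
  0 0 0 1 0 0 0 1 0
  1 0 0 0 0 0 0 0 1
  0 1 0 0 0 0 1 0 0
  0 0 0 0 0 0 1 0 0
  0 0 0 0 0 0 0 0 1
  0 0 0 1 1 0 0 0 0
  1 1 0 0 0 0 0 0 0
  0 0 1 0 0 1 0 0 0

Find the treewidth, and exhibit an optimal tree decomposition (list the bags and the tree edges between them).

Treewidth 1.
Bags: B1 = {6, 9}  B2 = {3, 9}  B3 = {1, 3}  B4 = {1, 8}  B5 = {2, 8}  B6 = {2, 4}  B7 = {4, 7}  B8 = {5, 7}
Tree: B1–B2, B2–B3, B3–B4, B4–B5, B5–B6, B6–B7, B7–B8

Each bag holds 2 vertices, so the decomposition has width 1, which upper-bounds the treewidth. Since G has at least one edge (e.g. 6–9), it is not an edgeless graph, so tw(G) ≥ 1. Hence tw(G) = 1 exactly.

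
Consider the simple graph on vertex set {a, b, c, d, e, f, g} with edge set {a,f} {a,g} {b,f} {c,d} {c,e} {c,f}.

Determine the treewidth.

1

A width-1 tree decomposition is:
Bags: B1 = {c, f}  B2 = {a, f}  B3 = {c, e}  B4 = {b, f}  B5 = {a, g}  B6 = {c, d}
Tree: B1–B2, B1–B3, B2–B4, B2–B5, B3–B6
Every bag has size at most 2, so the width is 2 − 1 = 1 and tw(G) ≤ 1. Since G has at least one edge (e.g. c–f), it is not an edgeless graph, so tw(G) ≥ 1. Combining the bounds, tw(G) = 1.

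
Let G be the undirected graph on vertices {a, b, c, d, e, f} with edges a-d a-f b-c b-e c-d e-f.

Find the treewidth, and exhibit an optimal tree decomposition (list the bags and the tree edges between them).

Every bag has size at most 3, so the width is 3 − 1 = 2 and tw(G) ≤ 2. Since c–b–e–f–a–d–c is a cycle in G, G is not acyclic. Forests are exactly the graphs of treewidth ≤ 1, so tw(G) ≥ 2. Combining the bounds, tw(G) = 2.

Treewidth 2.
One such decomposition:
Bags: B1 = {b, c, e}  B2 = {c, e, f}  B3 = {a, c, f}  B4 = {a, c, d}
Tree: B1–B2, B2–B3, B3–B4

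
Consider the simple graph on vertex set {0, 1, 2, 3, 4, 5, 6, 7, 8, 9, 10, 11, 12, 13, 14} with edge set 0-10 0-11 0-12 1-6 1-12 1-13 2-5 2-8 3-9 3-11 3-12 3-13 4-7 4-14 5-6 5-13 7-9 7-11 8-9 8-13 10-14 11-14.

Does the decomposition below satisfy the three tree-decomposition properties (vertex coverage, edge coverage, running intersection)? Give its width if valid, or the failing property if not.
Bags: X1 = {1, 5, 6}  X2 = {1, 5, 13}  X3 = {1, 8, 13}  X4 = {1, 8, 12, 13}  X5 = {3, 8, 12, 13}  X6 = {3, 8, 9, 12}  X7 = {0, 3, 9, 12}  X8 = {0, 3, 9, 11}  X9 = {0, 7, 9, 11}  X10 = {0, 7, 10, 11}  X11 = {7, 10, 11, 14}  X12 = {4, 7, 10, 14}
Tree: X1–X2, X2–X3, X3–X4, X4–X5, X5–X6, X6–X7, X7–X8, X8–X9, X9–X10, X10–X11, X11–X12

No — vertex 2 appears in no bag.

A tree decomposition must satisfy three properties: every vertex lies in some bag; for every edge, both endpoints lie together in some bag; and for every vertex, the bags containing it form a connected subtree. Here vertex 2 appears in no bag, so the decomposition is invalid.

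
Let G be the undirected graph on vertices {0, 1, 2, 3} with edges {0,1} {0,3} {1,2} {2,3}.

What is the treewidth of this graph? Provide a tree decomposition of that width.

Treewidth 2.
One optimal decomposition is:
Bags: B1 = {1, 2, 3}  B2 = {0, 1, 3}
Tree: B1–B2

Each bag holds 3 vertices, so the decomposition has width 2, which upper-bounds the treewidth. Since 3–2–1–0–3 is a cycle in G, G is not acyclic. Forests are exactly the graphs of treewidth ≤ 1, so tw(G) ≥ 2. The upper and lower bounds meet at 2, so that is the treewidth.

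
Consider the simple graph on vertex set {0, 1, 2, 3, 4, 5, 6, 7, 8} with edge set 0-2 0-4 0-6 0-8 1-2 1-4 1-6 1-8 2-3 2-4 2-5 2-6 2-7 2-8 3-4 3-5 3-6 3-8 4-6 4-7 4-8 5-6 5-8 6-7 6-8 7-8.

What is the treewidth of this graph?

4

A width-4 tree decomposition is:
Bags: B1 = {0, 2, 4, 6, 8}  B2 = {2, 3, 4, 6, 8}  B3 = {1, 2, 4, 6, 8}  B4 = {2, 4, 6, 7, 8}  B5 = {2, 3, 5, 6, 8}
Tree: B1–B2, B1–B3, B2–B4, B2–B5
Each bag holds 5 vertices, so the decomposition has width 4, which upper-bounds the treewidth. Conversely, {0, 2, 4, 6, 8} is a clique of size 5, and the vertices of any clique must share a bag in every tree decomposition; so some bag has ≥ 5 vertices and tw(G) ≥ 4. Therefore the treewidth is 4.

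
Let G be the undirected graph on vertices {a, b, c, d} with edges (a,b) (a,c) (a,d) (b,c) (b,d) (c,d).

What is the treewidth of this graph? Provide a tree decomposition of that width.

Treewidth 3.
One such decomposition:
Bags: B1 = {a, b, c, d}
Tree: (single bag)

A single bag containing all 4 vertices is trivially a valid decomposition of width 3. On the other hand G contains the 4-clique {a, b, c, d}. A clique must lie in a single bag of any decomposition, so no decomposition can have width below 3. Hence tw(G) = 3 exactly.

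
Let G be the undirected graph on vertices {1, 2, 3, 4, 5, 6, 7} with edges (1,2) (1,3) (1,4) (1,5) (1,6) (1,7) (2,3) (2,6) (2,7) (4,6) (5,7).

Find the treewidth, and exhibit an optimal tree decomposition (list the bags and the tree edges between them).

Every bag has size at most 3, so the width is 3 − 1 = 2 and tw(G) ≤ 2. Conversely, {1, 2, 3} is a clique of size 3, and the vertices of any clique must share a bag in every tree decomposition; so some bag has ≥ 3 vertices and tw(G) ≥ 2. Therefore the treewidth is 2.

Treewidth 2.
Bags: B1 = {1, 2, 7}  B2 = {1, 2, 6}  B3 = {1, 2, 3}  B4 = {1, 4, 6}  B5 = {1, 5, 7}
Tree: B1–B2, B1–B3, B2–B4, B1–B5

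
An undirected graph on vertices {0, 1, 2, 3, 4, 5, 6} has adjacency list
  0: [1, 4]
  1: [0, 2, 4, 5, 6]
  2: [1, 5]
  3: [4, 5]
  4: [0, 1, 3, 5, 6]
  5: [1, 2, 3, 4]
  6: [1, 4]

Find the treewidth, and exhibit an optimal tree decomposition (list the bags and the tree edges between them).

The largest bag has 3 vertices, giving width 2; this decomposition certifies tw(G) ≤ 2. For the lower bound, the 3 vertices {1, 2, 5} are pairwise adjacent, and any tree decomposition puts a clique entirely inside one bag — forcing width ≥ 2. Combining the bounds, tw(G) = 2.

Treewidth 2.
One such decomposition:
Bags: B1 = {1, 4, 5}  B2 = {1, 2, 5}  B3 = {3, 4, 5}  B4 = {0, 1, 4}  B5 = {1, 4, 6}
Tree: B1–B2, B1–B3, B1–B4, B4–B5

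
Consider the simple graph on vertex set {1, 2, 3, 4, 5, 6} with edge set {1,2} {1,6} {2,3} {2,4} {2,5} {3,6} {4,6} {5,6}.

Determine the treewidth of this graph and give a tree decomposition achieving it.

Treewidth 2.
One such decomposition:
Bags: B1 = {2, 5, 6}  B2 = {1, 2, 6}  B3 = {2, 3, 6}  B4 = {2, 4, 6}
Tree: B1–B2, B2–B3, B3–B4

The largest bag has 3 vertices, giving width 2; this decomposition certifies tw(G) ≤ 2. The edges 2–5–6–1–2 form a cycle, so G is not a tree and its treewidth is at least 2. Combining the bounds, tw(G) = 2.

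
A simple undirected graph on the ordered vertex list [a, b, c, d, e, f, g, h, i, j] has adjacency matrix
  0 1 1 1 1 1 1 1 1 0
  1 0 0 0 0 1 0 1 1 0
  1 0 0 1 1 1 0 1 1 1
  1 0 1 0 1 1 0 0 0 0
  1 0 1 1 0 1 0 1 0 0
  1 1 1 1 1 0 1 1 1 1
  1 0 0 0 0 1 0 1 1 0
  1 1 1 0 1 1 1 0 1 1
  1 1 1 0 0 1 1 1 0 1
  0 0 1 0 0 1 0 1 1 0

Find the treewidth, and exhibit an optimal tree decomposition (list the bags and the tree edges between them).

Treewidth 4.
One such decomposition:
Bags: B1 = {a, c, f, h, i}  B2 = {a, f, g, h, i}  B3 = {c, f, h, i, j}  B4 = {a, c, e, f, h}  B5 = {a, b, f, h, i}  B6 = {a, c, d, e, f}
Tree: B1–B2, B1–B3, B1–B4, B1–B5, B4–B6

Every bag has size at most 5, so the width is 5 − 1 = 4 and tw(G) ≤ 4. For the lower bound, the 5 vertices {a, c, d, e, f} are pairwise adjacent, and any tree decomposition puts a clique entirely inside one bag — forcing width ≥ 4. Hence tw(G) = 4 exactly.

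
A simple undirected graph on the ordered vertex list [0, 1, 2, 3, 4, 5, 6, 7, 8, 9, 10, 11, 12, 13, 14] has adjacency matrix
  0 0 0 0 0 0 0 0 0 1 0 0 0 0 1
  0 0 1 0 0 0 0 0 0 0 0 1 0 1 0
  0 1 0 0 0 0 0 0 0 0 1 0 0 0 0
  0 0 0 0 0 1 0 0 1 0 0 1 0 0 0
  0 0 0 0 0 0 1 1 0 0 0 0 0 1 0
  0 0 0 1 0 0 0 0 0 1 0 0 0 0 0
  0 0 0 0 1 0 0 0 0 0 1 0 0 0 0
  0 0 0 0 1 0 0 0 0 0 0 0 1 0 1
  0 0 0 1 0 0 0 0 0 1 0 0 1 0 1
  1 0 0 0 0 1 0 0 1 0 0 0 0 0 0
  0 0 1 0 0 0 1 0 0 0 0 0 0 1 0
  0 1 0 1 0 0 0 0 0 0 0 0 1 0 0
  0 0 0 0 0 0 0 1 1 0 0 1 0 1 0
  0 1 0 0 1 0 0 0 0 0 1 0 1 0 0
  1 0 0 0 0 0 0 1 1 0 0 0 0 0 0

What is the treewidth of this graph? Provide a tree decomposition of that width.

The largest bag has 4 vertices, giving width 3; this decomposition certifies tw(G) ≤ 3. For the lower bound: the 4 vertex sets {0,5,9}, {3}, {8}, {7,11,12,14} are disjoint, each induces a connected subgraph, and every pair is joined by at least one edge of G. Contracting each set to a single vertex therefore yields K_{4} as a minor, and since treewidth is minor-monotone, tw(G) ≥ tw(K_{4}) = 3. Combining the bounds, tw(G) = 3.

Treewidth 3.
One optimal decomposition is:
Bags: B1 = {0, 3, 5, 9}  B2 = {0, 3, 8, 9}  B3 = {0, 3, 8, 14}  B4 = {3, 8, 11, 14}  B5 = {8, 11, 12, 14}  B6 = {7, 11, 12, 14}  B7 = {1, 7, 11, 12}  B8 = {1, 7, 12, 13}  B9 = {1, 4, 7, 13}  B10 = {1, 2, 4, 13}  B11 = {2, 4, 10, 13}  B12 = {2, 4, 6, 10}
Tree: B1–B2, B2–B3, B3–B4, B4–B5, B5–B6, B6–B7, B7–B8, B8–B9, B9–B10, B10–B11, B11–B12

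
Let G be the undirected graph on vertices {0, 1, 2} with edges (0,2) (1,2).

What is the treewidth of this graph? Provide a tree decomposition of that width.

Treewidth 1.
Bags: B1 = {1, 2}  B2 = {0, 2}
Tree: B1–B2

Every bag has size at most 2, so the width is 2 − 1 = 1 and tw(G) ≤ 1. G has an edge, so its treewidth is at least 1. Hence tw(G) = 1 exactly.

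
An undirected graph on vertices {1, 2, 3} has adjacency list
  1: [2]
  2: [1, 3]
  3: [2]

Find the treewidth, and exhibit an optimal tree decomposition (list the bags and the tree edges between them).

Treewidth 1.
One such decomposition:
Bags: B1 = {1, 2}  B2 = {2, 3}
Tree: B1–B2

Every bag has size at most 2, so the width is 2 − 1 = 1 and tw(G) ≤ 1. Since G has at least one edge (e.g. 2–1), it is not an edgeless graph, so tw(G) ≥ 1. Therefore the treewidth is 1.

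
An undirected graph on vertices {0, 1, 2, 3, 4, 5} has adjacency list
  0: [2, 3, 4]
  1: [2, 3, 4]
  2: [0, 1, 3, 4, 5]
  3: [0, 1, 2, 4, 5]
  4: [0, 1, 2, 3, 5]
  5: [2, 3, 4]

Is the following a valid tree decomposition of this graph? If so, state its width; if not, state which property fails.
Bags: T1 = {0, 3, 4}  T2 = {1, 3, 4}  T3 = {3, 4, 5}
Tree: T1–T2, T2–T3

No — vertex 2 appears in no bag.

A tree decomposition must satisfy three properties: every vertex lies in some bag; for every edge, both endpoints lie together in some bag; and for every vertex, the bags containing it form a connected subtree. Here vertex 2 appears in no bag, so the decomposition is invalid.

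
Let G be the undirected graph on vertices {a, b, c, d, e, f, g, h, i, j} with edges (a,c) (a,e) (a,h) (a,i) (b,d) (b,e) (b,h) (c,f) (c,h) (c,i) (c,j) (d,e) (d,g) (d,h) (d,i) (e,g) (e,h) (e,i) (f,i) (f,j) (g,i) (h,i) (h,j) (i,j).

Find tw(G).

3

A width-3 tree decomposition is:
Bags: B1 = {a, e, h, i}  B2 = {a, c, h, i}  B3 = {d, e, h, i}  B4 = {d, e, g, i}  B5 = {c, h, i, j}  B6 = {b, d, e, h}  B7 = {c, f, i, j}
Tree: B1–B2, B1–B3, B3–B4, B2–B5, B3–B6, B5–B7
Every bag has size at most 4, so the width is 4 − 1 = 3 and tw(G) ≤ 3. On the other hand G contains the 4-clique {b, d, e, h}. A clique must lie in a single bag of any decomposition, so no decomposition can have width below 3. Combining the bounds, tw(G) = 3.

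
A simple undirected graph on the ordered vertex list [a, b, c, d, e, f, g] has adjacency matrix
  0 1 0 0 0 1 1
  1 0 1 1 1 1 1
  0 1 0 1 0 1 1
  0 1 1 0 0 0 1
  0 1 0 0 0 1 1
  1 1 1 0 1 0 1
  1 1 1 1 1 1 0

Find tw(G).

3

A width-3 tree decomposition is:
Bags: B1 = {b, c, d, g}  B2 = {b, c, f, g}  B3 = {a, b, f, g}  B4 = {b, e, f, g}
Tree: B1–B2, B2–B3, B3–B4
Every bag has size at most 4, so the width is 4 − 1 = 3 and tw(G) ≤ 3. For the lower bound, the 4 vertices {b, c, d, g} are pairwise adjacent, and any tree decomposition puts a clique entirely inside one bag — forcing width ≥ 3. Therefore the treewidth is 3.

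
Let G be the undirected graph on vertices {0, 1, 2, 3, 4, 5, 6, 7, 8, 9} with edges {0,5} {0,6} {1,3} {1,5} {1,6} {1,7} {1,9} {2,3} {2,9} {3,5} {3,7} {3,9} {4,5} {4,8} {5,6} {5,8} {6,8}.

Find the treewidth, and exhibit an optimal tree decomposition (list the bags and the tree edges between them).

Every bag has size at most 3, so the width is 3 − 1 = 2 and tw(G) ≤ 2. Conversely, {1, 3, 9} is a clique of size 3, and the vertices of any clique must share a bag in every tree decomposition; so some bag has ≥ 3 vertices and tw(G) ≥ 2. Therefore the treewidth is 2.

Treewidth 2.
One such decomposition:
Bags: B1 = {1, 3, 5}  B2 = {1, 5, 6}  B3 = {0, 5, 6}  B4 = {1, 3, 7}  B5 = {5, 6, 8}  B6 = {1, 3, 9}  B7 = {4, 5, 8}  B8 = {2, 3, 9}
Tree: B1–B2, B2–B3, B1–B4, B2–B5, B4–B6, B5–B7, B6–B8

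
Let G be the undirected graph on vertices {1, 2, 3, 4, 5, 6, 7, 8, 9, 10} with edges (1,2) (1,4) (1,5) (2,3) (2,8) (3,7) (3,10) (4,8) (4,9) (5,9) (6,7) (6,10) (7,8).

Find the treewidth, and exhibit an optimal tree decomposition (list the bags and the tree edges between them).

Treewidth 2.
Bags: B1 = {4, 5, 9}  B2 = {1, 4, 5}  B3 = {1, 4, 8}  B4 = {1, 2, 8}  B5 = {2, 7, 8}  B6 = {2, 3, 7}  B7 = {3, 6, 7}  B8 = {3, 6, 10}
Tree: B1–B2, B2–B3, B3–B4, B4–B5, B5–B6, B6–B7, B7–B8

The largest bag has 3 vertices, giving width 2; this decomposition certifies tw(G) ≤ 2. For the lower bound, G contains the cycle 9–5–1–4–9, so G is not a forest; only forests have treewidth ≤ 1, hence tw(G) ≥ 2. The upper and lower bounds meet at 2, so that is the treewidth.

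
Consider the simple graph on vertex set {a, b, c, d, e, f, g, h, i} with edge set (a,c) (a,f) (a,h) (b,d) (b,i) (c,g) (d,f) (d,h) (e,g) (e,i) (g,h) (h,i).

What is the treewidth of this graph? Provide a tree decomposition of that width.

Treewidth 3.
One such decomposition:
Bags: B1 = {a, c, d, f}  B2 = {a, c, d, h}  B3 = {c, d, g, h}  B4 = {b, d, g, h}  B5 = {b, g, h, i}  B6 = {b, e, g, i}
Tree: B1–B2, B2–B3, B3–B4, B4–B5, B5–B6

Each bag holds 4 vertices, so the decomposition has width 3, which upper-bounds the treewidth. For the lower bound: the 4 vertex sets {a,c,f}, {d}, {h}, {b,e,g,i} are disjoint, each induces a connected subgraph, and every pair is joined by at least one edge of G. Contracting each set to a single vertex therefore yields K_{4} as a minor, and since treewidth is minor-monotone, tw(G) ≥ tw(K_{4}) = 3. Hence tw(G) = 3 exactly.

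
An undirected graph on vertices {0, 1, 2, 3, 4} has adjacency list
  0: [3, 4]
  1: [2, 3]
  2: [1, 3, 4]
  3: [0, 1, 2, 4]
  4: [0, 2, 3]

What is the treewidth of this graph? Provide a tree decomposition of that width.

The largest bag has 3 vertices, giving width 2; this decomposition certifies tw(G) ≤ 2. Conversely, {0, 3, 4} is a clique of size 3, and the vertices of any clique must share a bag in every tree decomposition; so some bag has ≥ 3 vertices and tw(G) ≥ 2. The upper and lower bounds meet at 2, so that is the treewidth.

Treewidth 2.
One optimal decomposition is:
Bags: B1 = {2, 3, 4}  B2 = {1, 2, 3}  B3 = {0, 3, 4}
Tree: B1–B2, B1–B3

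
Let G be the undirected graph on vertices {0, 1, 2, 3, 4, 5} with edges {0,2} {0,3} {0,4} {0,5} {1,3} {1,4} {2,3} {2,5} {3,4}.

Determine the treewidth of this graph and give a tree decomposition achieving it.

Treewidth 2.
One optimal decomposition is:
Bags: B1 = {0, 2, 5}  B2 = {0, 2, 3}  B3 = {0, 3, 4}  B4 = {1, 3, 4}
Tree: B1–B2, B2–B3, B3–B4

The largest bag has 3 vertices, giving width 2; this decomposition certifies tw(G) ≤ 2. For the lower bound, the 3 vertices {0, 2, 3} are pairwise adjacent, and any tree decomposition puts a clique entirely inside one bag — forcing width ≥ 2. Hence tw(G) = 2 exactly.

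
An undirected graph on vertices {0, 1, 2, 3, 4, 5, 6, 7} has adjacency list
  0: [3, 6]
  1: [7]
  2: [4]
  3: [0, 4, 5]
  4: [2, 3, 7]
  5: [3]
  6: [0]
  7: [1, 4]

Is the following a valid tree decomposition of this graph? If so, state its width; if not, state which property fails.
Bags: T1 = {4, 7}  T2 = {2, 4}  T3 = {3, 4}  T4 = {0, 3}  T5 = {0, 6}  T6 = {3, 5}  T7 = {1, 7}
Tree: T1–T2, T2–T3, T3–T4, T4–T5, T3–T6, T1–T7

Vertex coverage: the bags together contain {0, 1, 2, 3, 4, 5, 6, 7}, the full vertex set. Edge coverage: each edge of G has both endpoints in at least one bag. Running intersection: for every vertex, the bags containing it form a connected subtree. All three properties hold, so this is a valid tree decomposition of width max|bag| − 1 = 1, and hence tw(G) ≤ 1.

Yes; width 1.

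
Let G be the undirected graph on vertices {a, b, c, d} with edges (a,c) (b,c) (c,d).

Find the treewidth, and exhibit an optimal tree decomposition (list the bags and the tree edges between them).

Treewidth 1.
One optimal decomposition is:
Bags: B1 = {a, c}  B2 = {b, c}  B3 = {c, d}
Tree: B1–B2, B2–B3

Every bag has size at most 2, so the width is 2 − 1 = 1 and tw(G) ≤ 1. Any graph with an edge has treewidth ≥ 1, and G has the edge c–a. Combining the bounds, tw(G) = 1.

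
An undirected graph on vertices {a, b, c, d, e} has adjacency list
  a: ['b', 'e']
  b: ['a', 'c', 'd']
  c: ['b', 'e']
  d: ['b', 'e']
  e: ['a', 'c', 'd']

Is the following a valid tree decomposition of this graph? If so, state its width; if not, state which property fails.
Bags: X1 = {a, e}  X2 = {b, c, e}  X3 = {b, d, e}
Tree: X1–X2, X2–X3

No — edge (b,a) lies in no bag.

A tree decomposition must satisfy three properties: every vertex lies in some bag; for every edge, both endpoints lie together in some bag; and for every vertex, the bags containing it form a connected subtree. Here edge (b,a) lies in no bag, so the decomposition is invalid.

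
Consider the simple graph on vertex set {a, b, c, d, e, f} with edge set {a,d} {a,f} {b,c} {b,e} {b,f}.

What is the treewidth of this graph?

A width-1 tree decomposition is:
Bags: B1 = {b, e}  B2 = {b, f}  B3 = {b, c}  B4 = {a, f}  B5 = {a, d}
Tree: B1–B2, B2–B3, B2–B4, B4–B5
Each bag holds 2 vertices, so the decomposition has width 1, which upper-bounds the treewidth. Since G has at least one edge (e.g. e–b), it is not an edgeless graph, so tw(G) ≥ 1. Hence tw(G) = 1 exactly.

1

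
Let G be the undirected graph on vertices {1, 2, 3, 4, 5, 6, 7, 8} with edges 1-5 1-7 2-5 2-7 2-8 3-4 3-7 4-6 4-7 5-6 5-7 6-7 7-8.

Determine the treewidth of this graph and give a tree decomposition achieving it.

Each bag holds 3 vertices, so the decomposition has width 2, which upper-bounds the treewidth. Conversely, {2, 7, 8} is a clique of size 3, and the vertices of any clique must share a bag in every tree decomposition; so some bag has ≥ 3 vertices and tw(G) ≥ 2. The upper and lower bounds meet at 2, so that is the treewidth.

Treewidth 2.
Bags: B1 = {4, 6, 7}  B2 = {5, 6, 7}  B3 = {1, 5, 7}  B4 = {2, 5, 7}  B5 = {2, 7, 8}  B6 = {3, 4, 7}
Tree: B1–B2, B2–B3, B3–B4, B4–B5, B1–B6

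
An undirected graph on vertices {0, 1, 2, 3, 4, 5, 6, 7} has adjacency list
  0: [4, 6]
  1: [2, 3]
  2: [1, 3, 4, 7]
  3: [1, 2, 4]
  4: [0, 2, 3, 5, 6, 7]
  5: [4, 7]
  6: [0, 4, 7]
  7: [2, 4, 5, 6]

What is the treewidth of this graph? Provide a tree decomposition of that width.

The largest bag has 3 vertices, giving width 2; this decomposition certifies tw(G) ≤ 2. For the lower bound, the 3 vertices {1, 2, 3} are pairwise adjacent, and any tree decomposition puts a clique entirely inside one bag — forcing width ≥ 2. Hence tw(G) = 2 exactly.

Treewidth 2.
One optimal decomposition is:
Bags: B1 = {4, 6, 7}  B2 = {2, 4, 7}  B3 = {2, 3, 4}  B4 = {4, 5, 7}  B5 = {1, 2, 3}  B6 = {0, 4, 6}
Tree: B1–B2, B2–B3, B1–B4, B3–B5, B1–B6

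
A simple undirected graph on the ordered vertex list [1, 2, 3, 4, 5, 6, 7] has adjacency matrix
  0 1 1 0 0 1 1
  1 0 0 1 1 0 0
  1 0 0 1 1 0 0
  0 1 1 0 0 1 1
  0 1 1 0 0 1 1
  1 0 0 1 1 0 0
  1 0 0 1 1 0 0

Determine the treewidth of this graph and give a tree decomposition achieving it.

The largest bag has 4 vertices, giving width 3; this decomposition certifies tw(G) ≤ 3. For the lower bound: the 4 vertex sets {1,7}, {3,4}, {5}, {2} are disjoint, each induces a connected subgraph, and every pair is joined by at least one edge of G. Contracting each set to a single vertex therefore yields K_{4} as a minor, and since treewidth is minor-monotone, tw(G) ≥ tw(K_{4}) = 3. The upper and lower bounds meet at 3, so that is the treewidth.

Treewidth 3.
One optimal decomposition is:
Bags: B1 = {1, 4, 5, 7}  B2 = {1, 3, 4, 5}  B3 = {1, 2, 4, 5}  B4 = {1, 4, 5, 6}
Tree: B1–B2, B2–B3, B3–B4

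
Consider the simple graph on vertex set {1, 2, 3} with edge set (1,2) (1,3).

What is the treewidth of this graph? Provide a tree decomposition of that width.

Treewidth 1.
One optimal decomposition is:
Bags: B1 = {1, 3}  B2 = {1, 2}
Tree: B1–B2

Each bag holds 2 vertices, so the decomposition has width 1, which upper-bounds the treewidth. Since G has at least one edge (e.g. 1–3), it is not an edgeless graph, so tw(G) ≥ 1. Combining the bounds, tw(G) = 1.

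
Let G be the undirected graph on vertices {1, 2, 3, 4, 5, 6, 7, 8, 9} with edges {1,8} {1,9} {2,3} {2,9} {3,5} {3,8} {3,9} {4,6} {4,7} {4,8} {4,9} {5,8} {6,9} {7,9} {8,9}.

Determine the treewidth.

A width-2 tree decomposition is:
Bags: B1 = {4, 6, 9}  B2 = {4, 8, 9}  B3 = {4, 7, 9}  B4 = {3, 8, 9}  B5 = {1, 8, 9}  B6 = {2, 3, 9}  B7 = {3, 5, 8}
Tree: B1–B2, B1–B3, B2–B4, B2–B5, B4–B6, B4–B7
The largest bag has 3 vertices, giving width 2; this decomposition certifies tw(G) ≤ 2. For the lower bound, the 3 vertices {1, 8, 9} are pairwise adjacent, and any tree decomposition puts a clique entirely inside one bag — forcing width ≥ 2. The upper and lower bounds meet at 2, so that is the treewidth.

2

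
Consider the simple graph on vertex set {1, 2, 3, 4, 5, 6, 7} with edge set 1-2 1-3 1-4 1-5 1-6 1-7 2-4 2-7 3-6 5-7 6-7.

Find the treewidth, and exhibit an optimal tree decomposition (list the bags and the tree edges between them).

Each bag holds 3 vertices, so the decomposition has width 2, which upper-bounds the treewidth. Conversely, {1, 3, 6} is a clique of size 3, and the vertices of any clique must share a bag in every tree decomposition; so some bag has ≥ 3 vertices and tw(G) ≥ 2. Therefore the treewidth is 2.

Treewidth 2.
Bags: B1 = {1, 6, 7}  B2 = {1, 5, 7}  B3 = {1, 3, 6}  B4 = {1, 2, 7}  B5 = {1, 2, 4}
Tree: B1–B2, B1–B3, B2–B4, B4–B5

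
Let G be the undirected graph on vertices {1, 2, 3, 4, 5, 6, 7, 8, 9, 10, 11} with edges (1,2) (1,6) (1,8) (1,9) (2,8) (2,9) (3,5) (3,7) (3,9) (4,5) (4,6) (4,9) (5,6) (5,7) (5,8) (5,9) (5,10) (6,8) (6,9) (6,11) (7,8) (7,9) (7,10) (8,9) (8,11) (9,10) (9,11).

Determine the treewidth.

3

A width-3 tree decomposition is:
Bags: B1 = {6, 8, 9, 11}  B2 = {5, 6, 8, 9}  B3 = {1, 6, 8, 9}  B4 = {5, 7, 8, 9}  B5 = {3, 5, 7, 9}  B6 = {5, 7, 9, 10}  B7 = {1, 2, 8, 9}  B8 = {4, 5, 6, 9}
Tree: B1–B2, B2–B3, B2–B4, B4–B5, B5–B6, B3–B7, B2–B8
The largest bag has 4 vertices, giving width 3; this decomposition certifies tw(G) ≤ 3. Conversely, {1, 2, 8, 9} is a clique of size 4, and the vertices of any clique must share a bag in every tree decomposition; so some bag has ≥ 4 vertices and tw(G) ≥ 3. Combining the bounds, tw(G) = 3.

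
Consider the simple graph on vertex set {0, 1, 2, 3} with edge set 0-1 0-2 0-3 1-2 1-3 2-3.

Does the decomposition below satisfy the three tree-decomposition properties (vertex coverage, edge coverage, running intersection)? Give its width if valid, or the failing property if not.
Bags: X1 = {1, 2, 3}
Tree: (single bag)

A tree decomposition must satisfy three properties: every vertex lies in some bag; for every edge, both endpoints lie together in some bag; and for every vertex, the bags containing it form a connected subtree. Here vertex 0 appears in no bag, so the decomposition is invalid.

No — vertex 0 appears in no bag.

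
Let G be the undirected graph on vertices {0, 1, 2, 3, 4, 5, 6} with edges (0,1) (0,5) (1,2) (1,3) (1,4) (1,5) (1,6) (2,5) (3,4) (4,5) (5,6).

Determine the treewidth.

A width-2 tree decomposition is:
Bags: B1 = {1, 2, 5}  B2 = {1, 4, 5}  B3 = {0, 1, 5}  B4 = {1, 3, 4}  B5 = {1, 5, 6}
Tree: B1–B2, B1–B3, B2–B4, B3–B5
Each bag holds 3 vertices, so the decomposition has width 2, which upper-bounds the treewidth. Conversely, {1, 3, 4} is a clique of size 3, and the vertices of any clique must share a bag in every tree decomposition; so some bag has ≥ 3 vertices and tw(G) ≥ 2. The upper and lower bounds meet at 2, so that is the treewidth.

2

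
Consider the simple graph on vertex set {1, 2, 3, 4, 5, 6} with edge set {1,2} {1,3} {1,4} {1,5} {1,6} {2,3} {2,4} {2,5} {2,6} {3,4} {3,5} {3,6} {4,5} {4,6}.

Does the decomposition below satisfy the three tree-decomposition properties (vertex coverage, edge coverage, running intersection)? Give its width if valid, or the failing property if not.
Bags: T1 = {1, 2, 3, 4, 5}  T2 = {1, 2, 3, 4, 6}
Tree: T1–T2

Every vertex of G appears in some bag (union = {1, 2, 3, 4, 5, 6}); every edge is covered by a bag; and for each vertex v the set of bags containing v is connected in the bag tree. The decomposition is therefore valid. The largest bag has 5 vertices, so the width is 4.

Yes; width 4.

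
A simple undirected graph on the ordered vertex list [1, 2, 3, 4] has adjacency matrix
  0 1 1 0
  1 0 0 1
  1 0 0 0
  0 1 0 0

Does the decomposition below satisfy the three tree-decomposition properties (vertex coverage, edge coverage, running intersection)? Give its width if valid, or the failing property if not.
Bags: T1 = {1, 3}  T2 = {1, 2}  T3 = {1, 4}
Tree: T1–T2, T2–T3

No — edge (2,4) lies in no bag.

A tree decomposition must satisfy three properties: every vertex lies in some bag; for every edge, both endpoints lie together in some bag; and for every vertex, the bags containing it form a connected subtree. Here edge (2,4) lies in no bag, so the decomposition is invalid.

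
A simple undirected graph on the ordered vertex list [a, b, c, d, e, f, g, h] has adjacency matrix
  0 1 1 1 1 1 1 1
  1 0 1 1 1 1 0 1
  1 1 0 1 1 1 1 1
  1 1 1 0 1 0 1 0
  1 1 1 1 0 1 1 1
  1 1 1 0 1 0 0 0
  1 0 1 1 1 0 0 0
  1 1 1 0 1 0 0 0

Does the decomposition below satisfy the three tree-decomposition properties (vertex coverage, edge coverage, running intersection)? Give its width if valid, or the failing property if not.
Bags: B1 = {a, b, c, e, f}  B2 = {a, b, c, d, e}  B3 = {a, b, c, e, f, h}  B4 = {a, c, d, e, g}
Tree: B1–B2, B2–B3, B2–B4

No — bags containing vertex f are not connected in the tree.

A tree decomposition must satisfy three properties: every vertex lies in some bag; for every edge, both endpoints lie together in some bag; and for every vertex, the bags containing it form a connected subtree. Here bags containing vertex f are not connected in the tree, so the decomposition is invalid.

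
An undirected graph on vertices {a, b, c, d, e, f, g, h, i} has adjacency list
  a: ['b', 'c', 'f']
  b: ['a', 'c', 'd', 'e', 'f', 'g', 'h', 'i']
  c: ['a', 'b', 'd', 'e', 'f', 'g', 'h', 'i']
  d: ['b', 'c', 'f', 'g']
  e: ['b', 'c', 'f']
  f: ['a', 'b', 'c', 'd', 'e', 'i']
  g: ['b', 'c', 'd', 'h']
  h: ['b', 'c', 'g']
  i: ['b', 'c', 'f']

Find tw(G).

A width-3 tree decomposition is:
Bags: B1 = {b, c, d, f}  B2 = {b, c, f, i}  B3 = {b, c, d, g}  B4 = {a, b, c, f}  B5 = {b, c, g, h}  B6 = {b, c, e, f}
Tree: B1–B2, B1–B3, B1–B4, B3–B5, B2–B6
Each bag holds 4 vertices, so the decomposition has width 3, which upper-bounds the treewidth. Conversely, {b, c, d, g} is a clique of size 4, and the vertices of any clique must share a bag in every tree decomposition; so some bag has ≥ 4 vertices and tw(G) ≥ 3. Combining the bounds, tw(G) = 3.

3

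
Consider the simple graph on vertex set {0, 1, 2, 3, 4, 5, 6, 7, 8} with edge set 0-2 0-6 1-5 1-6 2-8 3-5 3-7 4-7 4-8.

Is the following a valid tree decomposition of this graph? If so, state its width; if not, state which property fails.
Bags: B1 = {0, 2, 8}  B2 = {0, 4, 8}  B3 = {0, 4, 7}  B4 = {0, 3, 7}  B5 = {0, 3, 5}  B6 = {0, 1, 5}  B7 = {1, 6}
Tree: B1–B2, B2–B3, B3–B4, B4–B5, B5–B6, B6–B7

A tree decomposition must satisfy three properties: every vertex lies in some bag; for every edge, both endpoints lie together in some bag; and for every vertex, the bags containing it form a connected subtree. Here edge (0,6) lies in no bag, so the decomposition is invalid.

No — edge (0,6) lies in no bag.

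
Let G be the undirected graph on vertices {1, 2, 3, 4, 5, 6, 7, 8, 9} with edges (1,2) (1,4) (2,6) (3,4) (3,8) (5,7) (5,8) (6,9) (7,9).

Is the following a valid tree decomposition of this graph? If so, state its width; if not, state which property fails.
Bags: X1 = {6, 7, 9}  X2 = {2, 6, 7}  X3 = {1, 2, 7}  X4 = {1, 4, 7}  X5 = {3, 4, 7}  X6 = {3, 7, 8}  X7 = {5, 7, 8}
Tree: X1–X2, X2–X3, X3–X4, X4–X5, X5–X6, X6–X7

Every vertex of G appears in some bag (union = {1, 2, 3, 4, 5, 6, 7, 8, 9}); every edge is covered by a bag; and for each vertex v the set of bags containing v is connected in the bag tree. The decomposition is therefore valid. The largest bag has 3 vertices, so the width is 2.

Yes; width 2.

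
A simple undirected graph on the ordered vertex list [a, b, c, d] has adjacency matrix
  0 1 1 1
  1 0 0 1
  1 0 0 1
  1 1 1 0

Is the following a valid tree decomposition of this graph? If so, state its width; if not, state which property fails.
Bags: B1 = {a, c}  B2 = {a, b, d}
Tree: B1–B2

A tree decomposition must satisfy three properties: every vertex lies in some bag; for every edge, both endpoints lie together in some bag; and for every vertex, the bags containing it form a connected subtree. Here edge (d,c) lies in no bag, so the decomposition is invalid.

No — edge (d,c) lies in no bag.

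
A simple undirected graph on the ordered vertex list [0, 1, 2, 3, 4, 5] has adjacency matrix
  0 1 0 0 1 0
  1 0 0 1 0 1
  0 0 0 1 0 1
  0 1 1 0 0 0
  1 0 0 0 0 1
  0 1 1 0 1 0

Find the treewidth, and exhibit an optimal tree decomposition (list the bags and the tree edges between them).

Each bag holds 3 vertices, so the decomposition has width 2, which upper-bounds the treewidth. For the lower bound, G contains the cycle 4–0–1–5–4, so G is not a forest; only forests have treewidth ≤ 1, hence tw(G) ≥ 2. The upper and lower bounds meet at 2, so that is the treewidth.

Treewidth 2.
Bags: B1 = {0, 4, 5}  B2 = {0, 1, 5}  B3 = {1, 2, 5}  B4 = {1, 2, 3}
Tree: B1–B2, B2–B3, B3–B4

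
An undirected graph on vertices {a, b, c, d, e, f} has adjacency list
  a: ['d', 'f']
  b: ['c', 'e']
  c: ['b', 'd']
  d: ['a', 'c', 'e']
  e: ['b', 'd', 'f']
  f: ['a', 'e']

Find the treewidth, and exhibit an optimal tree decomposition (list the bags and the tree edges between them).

Treewidth 2.
Bags: B1 = {a, e, f}  B2 = {a, d, e}  B3 = {b, d, e}  B4 = {b, c, d}
Tree: B1–B2, B2–B3, B3–B4

Each bag holds 3 vertices, so the decomposition has width 2, which upper-bounds the treewidth. For the lower bound, G contains the cycle f–a–d–e–f, so G is not a forest; only forests have treewidth ≤ 1, hence tw(G) ≥ 2. Combining the bounds, tw(G) = 2.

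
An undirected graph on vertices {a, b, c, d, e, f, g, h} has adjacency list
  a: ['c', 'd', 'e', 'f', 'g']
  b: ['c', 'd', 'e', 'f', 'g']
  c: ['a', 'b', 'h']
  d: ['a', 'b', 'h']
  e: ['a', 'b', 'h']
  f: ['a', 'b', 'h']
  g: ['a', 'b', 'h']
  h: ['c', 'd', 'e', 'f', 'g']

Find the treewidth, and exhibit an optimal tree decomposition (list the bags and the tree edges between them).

Treewidth 3.
One such decomposition:
Bags: B1 = {a, b, f, h}  B2 = {a, b, d, h}  B3 = {a, b, e, h}  B4 = {a, b, g, h}  B5 = {a, b, c, h}
Tree: B1–B2, B2–B3, B3–B4, B4–B5

Every bag has size at most 4, so the width is 4 − 1 = 3 and tw(G) ≤ 3. For the lower bound: the 4 vertex sets {f,h}, {a,d}, {b}, {e} are disjoint, each induces a connected subgraph, and every pair is joined by at least one edge of G. Contracting each set to a single vertex therefore yields K_{4} as a minor, and since treewidth is minor-monotone, tw(G) ≥ tw(K_{4}) = 3. Therefore the treewidth is 3.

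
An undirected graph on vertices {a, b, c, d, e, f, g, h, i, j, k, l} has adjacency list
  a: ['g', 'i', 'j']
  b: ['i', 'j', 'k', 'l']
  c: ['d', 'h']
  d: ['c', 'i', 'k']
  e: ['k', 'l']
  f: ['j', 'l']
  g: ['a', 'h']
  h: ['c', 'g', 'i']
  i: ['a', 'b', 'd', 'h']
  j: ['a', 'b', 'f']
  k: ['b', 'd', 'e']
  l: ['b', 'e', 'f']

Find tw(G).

3

A width-3 tree decomposition is:
Bags: B1 = {e, f, k, l}  B2 = {b, f, k, l}  B3 = {b, f, j, k}  B4 = {b, d, j, k}  B5 = {b, d, i, j}  B6 = {a, d, i, j}  B7 = {a, c, d, i}  B8 = {a, c, h, i}  B9 = {a, c, g, h}
Tree: B1–B2, B2–B3, B3–B4, B4–B5, B5–B6, B6–B7, B7–B8, B8–B9
Every bag has size at most 4, so the width is 4 − 1 = 3 and tw(G) ≤ 3. For the lower bound: the 4 vertex sets {e,f,l}, {k}, {b}, {a,d,i,j} are disjoint, each induces a connected subgraph, and every pair is joined by at least one edge of G. Contracting each set to a single vertex therefore yields K_{4} as a minor, and since treewidth is minor-monotone, tw(G) ≥ tw(K_{4}) = 3. Therefore the treewidth is 3.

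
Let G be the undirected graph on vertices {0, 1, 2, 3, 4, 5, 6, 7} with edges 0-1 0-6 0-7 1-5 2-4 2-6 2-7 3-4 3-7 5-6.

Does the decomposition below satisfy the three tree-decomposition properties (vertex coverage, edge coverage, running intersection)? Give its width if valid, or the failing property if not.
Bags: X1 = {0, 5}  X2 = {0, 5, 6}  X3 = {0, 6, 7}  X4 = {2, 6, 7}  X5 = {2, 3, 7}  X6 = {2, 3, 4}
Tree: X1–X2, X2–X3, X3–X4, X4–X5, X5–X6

No — vertex 1 appears in no bag.

A tree decomposition must satisfy three properties: every vertex lies in some bag; for every edge, both endpoints lie together in some bag; and for every vertex, the bags containing it form a connected subtree. Here vertex 1 appears in no bag, so the decomposition is invalid.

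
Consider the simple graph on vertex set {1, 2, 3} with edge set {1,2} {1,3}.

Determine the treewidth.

1

A width-1 tree decomposition is:
Bags: B1 = {1, 3}  B2 = {1, 2}
Tree: B1–B2
Each bag holds 2 vertices, so the decomposition has width 1, which upper-bounds the treewidth. Since G has at least one edge (e.g. 1–3), it is not an edgeless graph, so tw(G) ≥ 1. The upper and lower bounds meet at 1, so that is the treewidth.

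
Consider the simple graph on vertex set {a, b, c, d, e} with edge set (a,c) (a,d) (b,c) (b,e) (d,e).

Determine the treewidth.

2

A width-2 tree decomposition is:
Bags: B1 = {a, d, e}  B2 = {a, c, e}  B3 = {b, c, e}
Tree: B1–B2, B2–B3
Each bag holds 3 vertices, so the decomposition has width 2, which upper-bounds the treewidth. The edges e–d–a–c–b–e form a cycle, so G is not a tree and its treewidth is at least 2. The upper and lower bounds meet at 2, so that is the treewidth.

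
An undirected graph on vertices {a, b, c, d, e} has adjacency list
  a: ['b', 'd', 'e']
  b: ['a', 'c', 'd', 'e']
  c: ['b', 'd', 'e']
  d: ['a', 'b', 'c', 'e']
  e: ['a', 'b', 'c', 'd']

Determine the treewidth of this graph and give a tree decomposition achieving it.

The largest bag has 4 vertices, giving width 3; this decomposition certifies tw(G) ≤ 3. For the lower bound, the 4 vertices {b, c, d, e} are pairwise adjacent, and any tree decomposition puts a clique entirely inside one bag — forcing width ≥ 3. The upper and lower bounds meet at 3, so that is the treewidth.

Treewidth 3.
One such decomposition:
Bags: B1 = {b, c, d, e}  B2 = {a, b, d, e}
Tree: B1–B2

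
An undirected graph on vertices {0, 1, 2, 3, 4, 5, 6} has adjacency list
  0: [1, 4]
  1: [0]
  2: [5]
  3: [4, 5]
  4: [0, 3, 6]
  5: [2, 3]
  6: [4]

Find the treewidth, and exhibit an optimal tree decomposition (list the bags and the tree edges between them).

Treewidth 1.
Bags: B1 = {0, 4}  B2 = {4, 6}  B3 = {0, 1}  B4 = {3, 4}  B5 = {3, 5}  B6 = {2, 5}
Tree: B1–B2, B1–B3, B1–B4, B4–B5, B5–B6

Each bag holds 2 vertices, so the decomposition has width 1, which upper-bounds the treewidth. Since G has at least one edge (e.g. 0–4), it is not an edgeless graph, so tw(G) ≥ 1. Therefore the treewidth is 1.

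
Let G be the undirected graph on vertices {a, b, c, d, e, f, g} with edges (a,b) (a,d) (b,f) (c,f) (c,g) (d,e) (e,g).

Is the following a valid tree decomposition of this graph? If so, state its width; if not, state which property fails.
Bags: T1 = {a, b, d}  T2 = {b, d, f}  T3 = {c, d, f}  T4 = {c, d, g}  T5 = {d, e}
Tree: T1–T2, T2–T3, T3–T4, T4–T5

No — edge (g,e) lies in no bag.

A tree decomposition must satisfy three properties: every vertex lies in some bag; for every edge, both endpoints lie together in some bag; and for every vertex, the bags containing it form a connected subtree. Here edge (g,e) lies in no bag, so the decomposition is invalid.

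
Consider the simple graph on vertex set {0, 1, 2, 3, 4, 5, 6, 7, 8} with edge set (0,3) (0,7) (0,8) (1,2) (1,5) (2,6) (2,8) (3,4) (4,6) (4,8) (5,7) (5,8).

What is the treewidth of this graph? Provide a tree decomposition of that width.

Treewidth 3.
One such decomposition:
Bags: B1 = {2, 3, 4, 6}  B2 = {2, 3, 4, 8}  B3 = {0, 2, 3, 8}  B4 = {0, 1, 2, 8}  B5 = {0, 1, 5, 8}  B6 = {0, 1, 5, 7}
Tree: B1–B2, B2–B3, B3–B4, B4–B5, B5–B6

Every bag has size at most 4, so the width is 4 − 1 = 3 and tw(G) ≤ 3. For the lower bound: the 4 vertex sets {3,4,6}, {2}, {8}, {0,1,5,7} are disjoint, each induces a connected subgraph, and every pair is joined by at least one edge of G. Contracting each set to a single vertex therefore yields K_{4} as a minor, and since treewidth is minor-monotone, tw(G) ≥ tw(K_{4}) = 3. Hence tw(G) = 3 exactly.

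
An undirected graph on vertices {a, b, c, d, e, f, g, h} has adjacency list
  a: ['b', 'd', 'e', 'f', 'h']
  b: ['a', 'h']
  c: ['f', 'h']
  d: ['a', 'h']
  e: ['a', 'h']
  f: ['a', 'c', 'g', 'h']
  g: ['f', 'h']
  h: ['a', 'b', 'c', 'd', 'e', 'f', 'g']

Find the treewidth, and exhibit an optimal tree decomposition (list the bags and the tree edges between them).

Each bag holds 3 vertices, so the decomposition has width 2, which upper-bounds the treewidth. Conversely, {f, g, h} is a clique of size 3, and the vertices of any clique must share a bag in every tree decomposition; so some bag has ≥ 3 vertices and tw(G) ≥ 2. Hence tw(G) = 2 exactly.

Treewidth 2.
One such decomposition:
Bags: B1 = {f, g, h}  B2 = {c, f, h}  B3 = {a, f, h}  B4 = {a, d, h}  B5 = {a, b, h}  B6 = {a, e, h}
Tree: B1–B2, B2–B3, B3–B4, B3–B5, B4–B6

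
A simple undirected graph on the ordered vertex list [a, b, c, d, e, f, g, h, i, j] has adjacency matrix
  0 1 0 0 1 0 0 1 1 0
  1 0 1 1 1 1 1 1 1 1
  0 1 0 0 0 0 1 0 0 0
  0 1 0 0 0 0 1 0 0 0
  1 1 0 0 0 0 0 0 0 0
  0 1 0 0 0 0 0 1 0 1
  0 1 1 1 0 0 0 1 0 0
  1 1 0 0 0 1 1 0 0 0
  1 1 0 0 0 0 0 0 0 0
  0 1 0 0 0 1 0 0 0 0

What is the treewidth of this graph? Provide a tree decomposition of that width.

Treewidth 2.
Bags: B1 = {b, g, h}  B2 = {b, d, g}  B3 = {b, f, h}  B4 = {a, b, h}  B5 = {a, b, e}  B6 = {b, f, j}  B7 = {a, b, i}  B8 = {b, c, g}
Tree: B1–B2, B1–B3, B3–B4, B4–B5, B3–B6, B5–B7, B1–B8

The largest bag has 3 vertices, giving width 2; this decomposition certifies tw(G) ≤ 2. For the lower bound, the 3 vertices {b, f, j} are pairwise adjacent, and any tree decomposition puts a clique entirely inside one bag — forcing width ≥ 2. Combining the bounds, tw(G) = 2.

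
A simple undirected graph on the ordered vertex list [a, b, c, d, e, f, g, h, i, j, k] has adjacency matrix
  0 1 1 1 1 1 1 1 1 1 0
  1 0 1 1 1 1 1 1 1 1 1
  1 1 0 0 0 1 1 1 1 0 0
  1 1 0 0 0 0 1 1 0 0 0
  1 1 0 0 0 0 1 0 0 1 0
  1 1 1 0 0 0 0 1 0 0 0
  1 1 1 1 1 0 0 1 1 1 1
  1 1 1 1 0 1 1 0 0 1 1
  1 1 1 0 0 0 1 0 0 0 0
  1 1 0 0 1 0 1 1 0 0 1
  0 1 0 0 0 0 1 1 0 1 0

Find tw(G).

4

A width-4 tree decomposition is:
Bags: B1 = {a, b, c, g, h}  B2 = {a, b, g, h, j}  B3 = {a, b, e, g, j}  B4 = {a, b, c, f, h}  B5 = {b, g, h, j, k}  B6 = {a, b, d, g, h}  B7 = {a, b, c, g, i}
Tree: B1–B2, B2–B3, B1–B4, B2–B5, B2–B6, B1–B7
Each bag holds 5 vertices, so the decomposition has width 4, which upper-bounds the treewidth. For the lower bound, the 5 vertices {a, b, e, g, j} are pairwise adjacent, and any tree decomposition puts a clique entirely inside one bag — forcing width ≥ 4. Combining the bounds, tw(G) = 4.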